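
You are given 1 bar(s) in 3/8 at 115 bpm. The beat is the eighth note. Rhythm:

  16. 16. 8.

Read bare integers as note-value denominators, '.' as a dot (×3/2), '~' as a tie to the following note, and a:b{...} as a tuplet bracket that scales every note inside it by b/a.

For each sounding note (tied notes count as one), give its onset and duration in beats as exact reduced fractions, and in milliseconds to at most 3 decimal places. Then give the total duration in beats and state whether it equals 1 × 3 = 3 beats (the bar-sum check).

1) 0.0ms=0b +391.304ms=3/4b
2) 391.304ms=3/4b +391.304ms=3/4b
3) 782.609ms=3/2b +782.609ms=3/2b
Σ=3b of 3 (115bpm 3/8) — PASS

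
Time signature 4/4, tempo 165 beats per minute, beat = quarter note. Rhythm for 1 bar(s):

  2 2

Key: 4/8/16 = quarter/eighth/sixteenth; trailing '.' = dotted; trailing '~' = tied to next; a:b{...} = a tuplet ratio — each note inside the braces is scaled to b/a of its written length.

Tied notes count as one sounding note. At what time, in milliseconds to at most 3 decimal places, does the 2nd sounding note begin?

1. 0.0ms @ 0 + 727.273ms (2)
2. 727.273ms @ 2 + 727.273ms (2)

note 2 onset = 2b = 727.273ms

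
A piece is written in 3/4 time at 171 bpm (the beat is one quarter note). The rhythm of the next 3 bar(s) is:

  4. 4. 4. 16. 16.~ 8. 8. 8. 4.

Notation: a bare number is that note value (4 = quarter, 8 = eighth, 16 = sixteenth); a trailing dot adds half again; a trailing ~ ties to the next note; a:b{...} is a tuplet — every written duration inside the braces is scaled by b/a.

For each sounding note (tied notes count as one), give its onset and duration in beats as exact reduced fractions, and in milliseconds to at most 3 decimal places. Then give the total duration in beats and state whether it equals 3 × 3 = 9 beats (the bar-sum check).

1) 0.0ms=0b +526.316ms=3/2b
2) 526.316ms=3/2b +526.316ms=3/2b
3) 1052.632ms=3b +526.316ms=3/2b
4) 1578.947ms=9/2b +131.579ms=3/8b
5) 1710.526ms=39/8b +394.737ms=9/8b
6) 2105.263ms=6b +263.158ms=3/4b
7) 2368.421ms=27/4b +263.158ms=3/4b
8) 2631.579ms=15/2b +526.316ms=3/2b
Σ=9b of 9 (171bpm 3/4) — PASS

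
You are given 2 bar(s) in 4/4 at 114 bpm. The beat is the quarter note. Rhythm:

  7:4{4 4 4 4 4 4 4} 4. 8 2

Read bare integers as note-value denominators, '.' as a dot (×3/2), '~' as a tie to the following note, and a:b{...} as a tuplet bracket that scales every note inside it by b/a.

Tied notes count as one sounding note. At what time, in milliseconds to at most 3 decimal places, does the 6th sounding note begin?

1. 0.0ms @ 0 + 300.752ms (4/7)
2. 300.752ms @ 4/7 + 300.752ms (4/7)
3. 601.504ms @ 8/7 + 300.752ms (4/7)
4. 902.256ms @ 12/7 + 300.752ms (4/7)
5. 1203.008ms @ 16/7 + 300.752ms (4/7)
6. 1503.759ms @ 20/7 + 300.752ms (4/7)
7. 1804.511ms @ 24/7 + 300.752ms (4/7)
8. 2105.263ms @ 4 + 789.474ms (3/2)
9. 2894.737ms @ 11/2 + 263.158ms (1/2)
10. 3157.895ms @ 6 + 1052.632ms (2)

note 6 onset = 20/7b = 1503.759ms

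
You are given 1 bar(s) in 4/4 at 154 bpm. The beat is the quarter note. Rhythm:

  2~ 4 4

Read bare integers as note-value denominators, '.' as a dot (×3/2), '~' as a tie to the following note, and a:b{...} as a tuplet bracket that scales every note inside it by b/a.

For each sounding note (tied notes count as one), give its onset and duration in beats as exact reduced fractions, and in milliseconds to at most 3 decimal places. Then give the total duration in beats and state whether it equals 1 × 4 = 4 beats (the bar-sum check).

1) 0.0ms=0b +1168.831ms=3b
2) 1168.831ms=3b +389.61ms=1b
Σ=4b of 4 (154bpm 4/4) — PASS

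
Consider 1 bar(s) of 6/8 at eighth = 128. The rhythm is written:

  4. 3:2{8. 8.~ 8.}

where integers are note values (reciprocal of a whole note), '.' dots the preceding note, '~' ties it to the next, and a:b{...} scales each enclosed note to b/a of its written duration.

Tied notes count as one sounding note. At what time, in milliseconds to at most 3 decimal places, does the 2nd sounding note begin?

note 2 onset = 3b = 1406.25ms

1. 0.0ms @ 0 + 1406.25ms (3)
2. 1406.25ms @ 3 + 468.75ms (1)
3. 1875.0ms @ 4 + 937.5ms (2)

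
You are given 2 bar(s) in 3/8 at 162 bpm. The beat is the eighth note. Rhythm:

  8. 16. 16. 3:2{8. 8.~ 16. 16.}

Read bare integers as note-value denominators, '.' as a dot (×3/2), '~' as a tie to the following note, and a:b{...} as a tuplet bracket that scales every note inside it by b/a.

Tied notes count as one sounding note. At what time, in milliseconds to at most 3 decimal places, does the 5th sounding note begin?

1. 0.0ms @ 0 + 555.556ms (3/2)
2. 555.556ms @ 3/2 + 277.778ms (3/4)
3. 833.333ms @ 9/4 + 277.778ms (3/4)
4. 1111.111ms @ 3 + 370.37ms (1)
5. 1481.481ms @ 4 + 555.556ms (3/2)
6. 2037.037ms @ 11/2 + 185.185ms (1/2)

note 5 onset = 4b = 1481.481ms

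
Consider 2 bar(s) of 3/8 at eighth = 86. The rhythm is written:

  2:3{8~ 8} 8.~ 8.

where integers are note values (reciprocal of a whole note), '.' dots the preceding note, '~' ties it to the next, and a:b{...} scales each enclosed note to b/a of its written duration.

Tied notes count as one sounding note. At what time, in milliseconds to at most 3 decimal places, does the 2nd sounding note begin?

1. 0.0ms @ 0 + 2093.023ms (3)
2. 2093.023ms @ 3 + 2093.023ms (3)

note 2 onset = 3b = 2093.023ms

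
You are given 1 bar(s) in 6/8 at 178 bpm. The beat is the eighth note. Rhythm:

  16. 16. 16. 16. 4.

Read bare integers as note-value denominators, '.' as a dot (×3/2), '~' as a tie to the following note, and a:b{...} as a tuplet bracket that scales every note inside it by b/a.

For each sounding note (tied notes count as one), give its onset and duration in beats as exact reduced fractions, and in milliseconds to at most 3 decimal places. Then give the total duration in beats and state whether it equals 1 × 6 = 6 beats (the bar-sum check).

1) 0.0ms=0b +252.809ms=3/4b
2) 252.809ms=3/4b +252.809ms=3/4b
3) 505.618ms=3/2b +252.809ms=3/4b
4) 758.427ms=9/4b +252.809ms=3/4b
5) 1011.236ms=3b +1011.236ms=3b
Σ=6b of 6 (178bpm 6/8) — PASS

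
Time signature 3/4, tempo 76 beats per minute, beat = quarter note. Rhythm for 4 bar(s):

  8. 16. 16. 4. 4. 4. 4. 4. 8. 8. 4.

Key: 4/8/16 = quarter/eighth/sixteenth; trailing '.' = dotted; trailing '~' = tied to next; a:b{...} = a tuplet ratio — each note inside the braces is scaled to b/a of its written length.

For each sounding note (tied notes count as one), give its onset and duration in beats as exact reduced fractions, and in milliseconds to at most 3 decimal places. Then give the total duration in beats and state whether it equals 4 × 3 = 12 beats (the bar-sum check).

1) 0.0ms=0b +592.105ms=3/4b
2) 592.105ms=3/4b +296.053ms=3/8b
3) 888.158ms=9/8b +296.053ms=3/8b
4) 1184.211ms=3/2b +1184.211ms=3/2b
5) 2368.421ms=3b +1184.211ms=3/2b
6) 3552.632ms=9/2b +1184.211ms=3/2b
7) 4736.842ms=6b +1184.211ms=3/2b
8) 5921.053ms=15/2b +1184.211ms=3/2b
9) 7105.263ms=9b +592.105ms=3/4b
10) 7697.368ms=39/4b +592.105ms=3/4b
11) 8289.474ms=21/2b +1184.211ms=3/2b
Σ=12b of 12 (76bpm 3/4) — PASS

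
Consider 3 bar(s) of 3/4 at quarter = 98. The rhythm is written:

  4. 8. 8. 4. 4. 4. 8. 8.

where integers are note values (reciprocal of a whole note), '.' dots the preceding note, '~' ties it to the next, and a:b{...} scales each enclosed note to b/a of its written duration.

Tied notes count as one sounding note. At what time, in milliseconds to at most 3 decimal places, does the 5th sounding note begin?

note 5 onset = 9/2b = 2755.102ms

1. 0.0ms @ 0 + 918.367ms (3/2)
2. 918.367ms @ 3/2 + 459.184ms (3/4)
3. 1377.551ms @ 9/4 + 459.184ms (3/4)
4. 1836.735ms @ 3 + 918.367ms (3/2)
5. 2755.102ms @ 9/2 + 918.367ms (3/2)
6. 3673.469ms @ 6 + 918.367ms (3/2)
7. 4591.837ms @ 15/2 + 459.184ms (3/4)
8. 5051.02ms @ 33/4 + 459.184ms (3/4)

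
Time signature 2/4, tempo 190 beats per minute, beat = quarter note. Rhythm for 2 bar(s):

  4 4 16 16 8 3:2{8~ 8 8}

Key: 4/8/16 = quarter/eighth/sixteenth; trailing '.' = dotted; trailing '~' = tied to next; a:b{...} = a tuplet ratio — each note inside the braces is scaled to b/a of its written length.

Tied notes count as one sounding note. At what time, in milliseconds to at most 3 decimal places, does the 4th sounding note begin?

1. 0.0ms @ 0 + 315.789ms (1)
2. 315.789ms @ 1 + 315.789ms (1)
3. 631.579ms @ 2 + 78.947ms (1/4)
4. 710.526ms @ 9/4 + 78.947ms (1/4)
5. 789.474ms @ 5/2 + 157.895ms (1/2)
6. 947.368ms @ 3 + 210.526ms (2/3)
7. 1157.895ms @ 11/3 + 105.263ms (1/3)

note 4 onset = 9/4b = 710.526ms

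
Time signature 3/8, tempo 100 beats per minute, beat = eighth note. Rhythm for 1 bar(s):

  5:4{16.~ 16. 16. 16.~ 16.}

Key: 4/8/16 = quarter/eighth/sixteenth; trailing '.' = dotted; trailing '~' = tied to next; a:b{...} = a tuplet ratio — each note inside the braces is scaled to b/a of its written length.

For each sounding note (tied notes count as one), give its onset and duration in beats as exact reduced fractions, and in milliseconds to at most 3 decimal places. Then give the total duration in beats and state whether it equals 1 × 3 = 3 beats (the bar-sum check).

1) 0.0ms=0b +720.0ms=6/5b
2) 720.0ms=6/5b +360.0ms=3/5b
3) 1080.0ms=9/5b +720.0ms=6/5b
Σ=3b of 3 (100bpm 3/8) — PASS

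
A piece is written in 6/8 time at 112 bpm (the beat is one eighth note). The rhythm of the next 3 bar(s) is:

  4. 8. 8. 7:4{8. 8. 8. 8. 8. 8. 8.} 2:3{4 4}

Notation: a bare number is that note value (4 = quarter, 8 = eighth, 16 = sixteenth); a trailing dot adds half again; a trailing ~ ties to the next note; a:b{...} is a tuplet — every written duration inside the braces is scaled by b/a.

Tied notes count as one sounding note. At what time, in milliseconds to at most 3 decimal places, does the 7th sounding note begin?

1. 0.0ms @ 0 + 1607.143ms (3)
2. 1607.143ms @ 3 + 803.571ms (3/2)
3. 2410.714ms @ 9/2 + 803.571ms (3/2)
4. 3214.286ms @ 6 + 459.184ms (6/7)
5. 3673.469ms @ 48/7 + 459.184ms (6/7)
6. 4132.653ms @ 54/7 + 459.184ms (6/7)
7. 4591.837ms @ 60/7 + 459.184ms (6/7)
8. 5051.02ms @ 66/7 + 459.184ms (6/7)
9. 5510.204ms @ 72/7 + 459.184ms (6/7)
10. 5969.388ms @ 78/7 + 459.184ms (6/7)
11. 6428.571ms @ 12 + 1607.143ms (3)
12. 8035.714ms @ 15 + 1607.143ms (3)

note 7 onset = 60/7b = 4591.837ms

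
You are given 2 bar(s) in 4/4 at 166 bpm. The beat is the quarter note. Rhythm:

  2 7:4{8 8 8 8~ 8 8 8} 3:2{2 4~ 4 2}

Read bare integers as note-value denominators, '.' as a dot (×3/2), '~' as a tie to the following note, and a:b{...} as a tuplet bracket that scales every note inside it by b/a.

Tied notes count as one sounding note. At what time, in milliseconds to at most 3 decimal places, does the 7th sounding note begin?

note 7 onset = 26/7b = 1342.513ms

1. 0.0ms @ 0 + 722.892ms (2)
2. 722.892ms @ 2 + 103.27ms (2/7)
3. 826.162ms @ 16/7 + 103.27ms (2/7)
4. 929.432ms @ 18/7 + 103.27ms (2/7)
5. 1032.702ms @ 20/7 + 206.54ms (4/7)
6. 1239.243ms @ 24/7 + 103.27ms (2/7)
7. 1342.513ms @ 26/7 + 103.27ms (2/7)
8. 1445.783ms @ 4 + 481.928ms (4/3)
9. 1927.711ms @ 16/3 + 481.928ms (4/3)
10. 2409.639ms @ 20/3 + 481.928ms (4/3)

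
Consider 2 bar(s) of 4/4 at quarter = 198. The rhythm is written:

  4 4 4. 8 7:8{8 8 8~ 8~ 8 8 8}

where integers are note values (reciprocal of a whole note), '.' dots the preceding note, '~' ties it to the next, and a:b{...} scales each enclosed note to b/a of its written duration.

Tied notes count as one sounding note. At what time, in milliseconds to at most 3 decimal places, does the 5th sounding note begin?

1. 0.0ms @ 0 + 303.03ms (1)
2. 303.03ms @ 1 + 303.03ms (1)
3. 606.061ms @ 2 + 454.545ms (3/2)
4. 1060.606ms @ 7/2 + 151.515ms (1/2)
5. 1212.121ms @ 4 + 173.16ms (4/7)
6. 1385.281ms @ 32/7 + 173.16ms (4/7)
7. 1558.442ms @ 36/7 + 519.481ms (12/7)
8. 2077.922ms @ 48/7 + 173.16ms (4/7)
9. 2251.082ms @ 52/7 + 173.16ms (4/7)

note 5 onset = 4b = 1212.121ms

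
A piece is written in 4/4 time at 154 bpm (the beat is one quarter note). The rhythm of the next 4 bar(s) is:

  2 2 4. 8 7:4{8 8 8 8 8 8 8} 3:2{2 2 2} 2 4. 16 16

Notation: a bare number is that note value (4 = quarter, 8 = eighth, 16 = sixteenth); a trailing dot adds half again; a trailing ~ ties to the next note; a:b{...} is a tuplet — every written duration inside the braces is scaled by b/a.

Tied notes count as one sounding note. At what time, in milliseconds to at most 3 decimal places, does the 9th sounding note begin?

note 9 onset = 50/7b = 2782.931ms

1. 0.0ms @ 0 + 779.221ms (2)
2. 779.221ms @ 2 + 779.221ms (2)
3. 1558.442ms @ 4 + 584.416ms (3/2)
4. 2142.857ms @ 11/2 + 194.805ms (1/2)
5. 2337.662ms @ 6 + 111.317ms (2/7)
6. 2448.98ms @ 44/7 + 111.317ms (2/7)
7. 2560.297ms @ 46/7 + 111.317ms (2/7)
8. 2671.614ms @ 48/7 + 111.317ms (2/7)
9. 2782.931ms @ 50/7 + 111.317ms (2/7)
10. 2894.249ms @ 52/7 + 111.317ms (2/7)
11. 3005.566ms @ 54/7 + 111.317ms (2/7)
12. 3116.883ms @ 8 + 519.481ms (4/3)
13. 3636.364ms @ 28/3 + 519.481ms (4/3)
14. 4155.844ms @ 32/3 + 519.481ms (4/3)
15. 4675.325ms @ 12 + 779.221ms (2)
16. 5454.545ms @ 14 + 584.416ms (3/2)
17. 6038.961ms @ 31/2 + 97.403ms (1/4)
18. 6136.364ms @ 63/4 + 97.403ms (1/4)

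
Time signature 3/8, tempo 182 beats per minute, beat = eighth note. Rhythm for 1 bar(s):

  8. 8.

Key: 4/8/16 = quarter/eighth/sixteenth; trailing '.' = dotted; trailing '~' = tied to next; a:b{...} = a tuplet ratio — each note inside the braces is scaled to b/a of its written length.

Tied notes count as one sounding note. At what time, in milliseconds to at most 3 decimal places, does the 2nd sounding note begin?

note 2 onset = 3/2b = 494.505ms

1. 0.0ms @ 0 + 494.505ms (3/2)
2. 494.505ms @ 3/2 + 494.505ms (3/2)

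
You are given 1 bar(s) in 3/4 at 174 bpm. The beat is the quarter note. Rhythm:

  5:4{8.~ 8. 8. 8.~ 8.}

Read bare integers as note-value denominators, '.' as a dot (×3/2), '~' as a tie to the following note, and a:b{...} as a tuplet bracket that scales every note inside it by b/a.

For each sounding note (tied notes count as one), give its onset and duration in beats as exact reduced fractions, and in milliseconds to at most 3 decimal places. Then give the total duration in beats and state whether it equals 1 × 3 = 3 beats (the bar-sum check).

1) 0.0ms=0b +413.793ms=6/5b
2) 413.793ms=6/5b +206.897ms=3/5b
3) 620.69ms=9/5b +413.793ms=6/5b
Σ=3b of 3 (174bpm 3/4) — PASS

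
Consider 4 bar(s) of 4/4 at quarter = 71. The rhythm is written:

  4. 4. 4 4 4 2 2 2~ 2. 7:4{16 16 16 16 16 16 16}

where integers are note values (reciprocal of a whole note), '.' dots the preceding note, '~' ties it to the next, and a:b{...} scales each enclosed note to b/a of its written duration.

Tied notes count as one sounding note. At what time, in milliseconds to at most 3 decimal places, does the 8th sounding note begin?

note 8 onset = 10b = 8450.704ms

1. 0.0ms @ 0 + 1267.606ms (3/2)
2. 1267.606ms @ 3/2 + 1267.606ms (3/2)
3. 2535.211ms @ 3 + 845.07ms (1)
4. 3380.282ms @ 4 + 845.07ms (1)
5. 4225.352ms @ 5 + 845.07ms (1)
6. 5070.423ms @ 6 + 1690.141ms (2)
7. 6760.563ms @ 8 + 1690.141ms (2)
8. 8450.704ms @ 10 + 4225.352ms (5)
9. 12676.056ms @ 15 + 120.724ms (1/7)
10. 12796.781ms @ 106/7 + 120.724ms (1/7)
11. 12917.505ms @ 107/7 + 120.724ms (1/7)
12. 13038.229ms @ 108/7 + 120.724ms (1/7)
13. 13158.954ms @ 109/7 + 120.724ms (1/7)
14. 13279.678ms @ 110/7 + 120.724ms (1/7)
15. 13400.402ms @ 111/7 + 120.724ms (1/7)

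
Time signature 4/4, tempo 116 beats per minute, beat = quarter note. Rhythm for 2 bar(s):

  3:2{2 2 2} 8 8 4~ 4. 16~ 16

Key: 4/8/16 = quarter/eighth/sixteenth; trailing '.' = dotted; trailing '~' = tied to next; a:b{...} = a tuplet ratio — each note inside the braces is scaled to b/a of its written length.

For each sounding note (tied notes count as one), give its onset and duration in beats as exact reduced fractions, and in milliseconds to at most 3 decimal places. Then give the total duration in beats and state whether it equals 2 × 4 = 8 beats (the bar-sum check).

1) 0.0ms=0b +689.655ms=4/3b
2) 689.655ms=4/3b +689.655ms=4/3b
3) 1379.31ms=8/3b +689.655ms=4/3b
4) 2068.966ms=4b +258.621ms=1/2b
5) 2327.586ms=9/2b +258.621ms=1/2b
6) 2586.207ms=5b +1293.103ms=5/2b
7) 3879.31ms=15/2b +258.621ms=1/2b
Σ=8b of 8 (116bpm 4/4) — PASS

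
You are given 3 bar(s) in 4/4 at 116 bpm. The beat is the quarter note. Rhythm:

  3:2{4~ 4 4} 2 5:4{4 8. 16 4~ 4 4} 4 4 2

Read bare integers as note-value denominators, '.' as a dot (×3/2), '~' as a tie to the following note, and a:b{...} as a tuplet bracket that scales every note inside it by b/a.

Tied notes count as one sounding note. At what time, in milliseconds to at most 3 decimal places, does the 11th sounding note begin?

note 11 onset = 10b = 5172.414ms

1. 0.0ms @ 0 + 689.655ms (4/3)
2. 689.655ms @ 4/3 + 344.828ms (2/3)
3. 1034.483ms @ 2 + 1034.483ms (2)
4. 2068.966ms @ 4 + 413.793ms (4/5)
5. 2482.759ms @ 24/5 + 310.345ms (3/5)
6. 2793.103ms @ 27/5 + 103.448ms (1/5)
7. 2896.552ms @ 28/5 + 827.586ms (8/5)
8. 3724.138ms @ 36/5 + 413.793ms (4/5)
9. 4137.931ms @ 8 + 517.241ms (1)
10. 4655.172ms @ 9 + 517.241ms (1)
11. 5172.414ms @ 10 + 1034.483ms (2)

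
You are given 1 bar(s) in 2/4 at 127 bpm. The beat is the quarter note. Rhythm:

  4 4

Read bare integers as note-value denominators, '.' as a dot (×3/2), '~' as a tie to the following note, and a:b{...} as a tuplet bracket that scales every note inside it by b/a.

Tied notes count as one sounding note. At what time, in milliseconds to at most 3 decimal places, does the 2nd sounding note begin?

1. 0.0ms @ 0 + 472.441ms (1)
2. 472.441ms @ 1 + 472.441ms (1)

note 2 onset = 1b = 472.441ms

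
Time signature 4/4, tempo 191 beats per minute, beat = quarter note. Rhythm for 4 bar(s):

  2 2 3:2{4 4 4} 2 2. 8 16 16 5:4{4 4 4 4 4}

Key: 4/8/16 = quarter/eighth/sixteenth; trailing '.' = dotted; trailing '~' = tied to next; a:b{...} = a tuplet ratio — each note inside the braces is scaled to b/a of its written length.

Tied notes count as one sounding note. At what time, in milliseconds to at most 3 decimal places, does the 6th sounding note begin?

note 6 onset = 6b = 1884.817ms

1. 0.0ms @ 0 + 628.272ms (2)
2. 628.272ms @ 2 + 628.272ms (2)
3. 1256.545ms @ 4 + 209.424ms (2/3)
4. 1465.969ms @ 14/3 + 209.424ms (2/3)
5. 1675.393ms @ 16/3 + 209.424ms (2/3)
6. 1884.817ms @ 6 + 628.272ms (2)
7. 2513.089ms @ 8 + 942.408ms (3)
8. 3455.497ms @ 11 + 157.068ms (1/2)
9. 3612.565ms @ 23/2 + 78.534ms (1/4)
10. 3691.099ms @ 47/4 + 78.534ms (1/4)
11. 3769.634ms @ 12 + 251.309ms (4/5)
12. 4020.942ms @ 64/5 + 251.309ms (4/5)
13. 4272.251ms @ 68/5 + 251.309ms (4/5)
14. 4523.56ms @ 72/5 + 251.309ms (4/5)
15. 4774.869ms @ 76/5 + 251.309ms (4/5)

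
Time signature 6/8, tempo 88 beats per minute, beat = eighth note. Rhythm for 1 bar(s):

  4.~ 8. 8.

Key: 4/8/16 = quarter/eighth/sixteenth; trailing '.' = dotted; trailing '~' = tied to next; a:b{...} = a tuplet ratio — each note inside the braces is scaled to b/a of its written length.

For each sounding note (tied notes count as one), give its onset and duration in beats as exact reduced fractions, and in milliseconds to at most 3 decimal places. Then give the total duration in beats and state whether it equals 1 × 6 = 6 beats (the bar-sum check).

1) 0.0ms=0b +3068.182ms=9/2b
2) 3068.182ms=9/2b +1022.727ms=3/2b
Σ=6b of 6 (88bpm 6/8) — PASS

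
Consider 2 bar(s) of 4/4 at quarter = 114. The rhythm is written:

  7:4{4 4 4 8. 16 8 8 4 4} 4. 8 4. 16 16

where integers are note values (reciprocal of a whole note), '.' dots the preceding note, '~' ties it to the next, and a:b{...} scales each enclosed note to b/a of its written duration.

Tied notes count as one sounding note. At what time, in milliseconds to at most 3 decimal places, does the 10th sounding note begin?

1. 0.0ms @ 0 + 300.752ms (4/7)
2. 300.752ms @ 4/7 + 300.752ms (4/7)
3. 601.504ms @ 8/7 + 300.752ms (4/7)
4. 902.256ms @ 12/7 + 225.564ms (3/7)
5. 1127.82ms @ 15/7 + 75.188ms (1/7)
6. 1203.008ms @ 16/7 + 150.376ms (2/7)
7. 1353.383ms @ 18/7 + 150.376ms (2/7)
8. 1503.759ms @ 20/7 + 300.752ms (4/7)
9. 1804.511ms @ 24/7 + 300.752ms (4/7)
10. 2105.263ms @ 4 + 789.474ms (3/2)
11. 2894.737ms @ 11/2 + 263.158ms (1/2)
12. 3157.895ms @ 6 + 789.474ms (3/2)
13. 3947.368ms @ 15/2 + 131.579ms (1/4)
14. 4078.947ms @ 31/4 + 131.579ms (1/4)

note 10 onset = 4b = 2105.263ms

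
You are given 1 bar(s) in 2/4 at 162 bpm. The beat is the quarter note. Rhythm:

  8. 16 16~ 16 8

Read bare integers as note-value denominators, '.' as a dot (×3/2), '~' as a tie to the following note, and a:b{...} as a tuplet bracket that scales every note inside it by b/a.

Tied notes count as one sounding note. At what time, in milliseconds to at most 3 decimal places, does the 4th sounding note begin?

1. 0.0ms @ 0 + 277.778ms (3/4)
2. 277.778ms @ 3/4 + 92.593ms (1/4)
3. 370.37ms @ 1 + 185.185ms (1/2)
4. 555.556ms @ 3/2 + 185.185ms (1/2)

note 4 onset = 3/2b = 555.556ms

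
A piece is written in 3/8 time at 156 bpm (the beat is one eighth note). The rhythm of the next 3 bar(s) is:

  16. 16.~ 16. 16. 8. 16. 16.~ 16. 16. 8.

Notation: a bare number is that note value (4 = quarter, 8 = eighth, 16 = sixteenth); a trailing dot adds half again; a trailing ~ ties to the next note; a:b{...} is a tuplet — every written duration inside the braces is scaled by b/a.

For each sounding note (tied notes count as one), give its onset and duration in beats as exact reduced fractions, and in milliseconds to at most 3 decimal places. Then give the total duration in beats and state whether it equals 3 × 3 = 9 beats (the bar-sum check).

1) 0.0ms=0b +288.462ms=3/4b
2) 288.462ms=3/4b +576.923ms=3/2b
3) 865.385ms=9/4b +288.462ms=3/4b
4) 1153.846ms=3b +576.923ms=3/2b
5) 1730.769ms=9/2b +288.462ms=3/4b
6) 2019.231ms=21/4b +576.923ms=3/2b
7) 2596.154ms=27/4b +288.462ms=3/4b
8) 2884.615ms=15/2b +576.923ms=3/2b
Σ=9b of 9 (156bpm 3/8) — PASS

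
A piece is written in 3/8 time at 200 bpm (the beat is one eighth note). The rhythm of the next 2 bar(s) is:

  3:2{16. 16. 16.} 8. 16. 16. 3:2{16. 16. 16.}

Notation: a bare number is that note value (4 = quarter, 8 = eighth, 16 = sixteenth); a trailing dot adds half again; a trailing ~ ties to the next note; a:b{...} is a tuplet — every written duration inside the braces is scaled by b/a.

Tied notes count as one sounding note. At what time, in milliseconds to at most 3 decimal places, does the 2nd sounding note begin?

note 2 onset = 1/2b = 150.0ms

1. 0.0ms @ 0 + 150.0ms (1/2)
2. 150.0ms @ 1/2 + 150.0ms (1/2)
3. 300.0ms @ 1 + 150.0ms (1/2)
4. 450.0ms @ 3/2 + 450.0ms (3/2)
5. 900.0ms @ 3 + 225.0ms (3/4)
6. 1125.0ms @ 15/4 + 225.0ms (3/4)
7. 1350.0ms @ 9/2 + 150.0ms (1/2)
8. 1500.0ms @ 5 + 150.0ms (1/2)
9. 1650.0ms @ 11/2 + 150.0ms (1/2)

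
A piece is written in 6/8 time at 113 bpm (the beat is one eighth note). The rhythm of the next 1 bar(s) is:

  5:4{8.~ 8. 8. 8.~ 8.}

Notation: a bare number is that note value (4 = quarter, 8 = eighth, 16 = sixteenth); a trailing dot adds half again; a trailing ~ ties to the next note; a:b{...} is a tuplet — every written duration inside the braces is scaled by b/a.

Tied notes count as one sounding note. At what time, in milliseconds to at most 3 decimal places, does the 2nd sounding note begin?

note 2 onset = 12/5b = 1274.336ms

1. 0.0ms @ 0 + 1274.336ms (12/5)
2. 1274.336ms @ 12/5 + 637.168ms (6/5)
3. 1911.504ms @ 18/5 + 1274.336ms (12/5)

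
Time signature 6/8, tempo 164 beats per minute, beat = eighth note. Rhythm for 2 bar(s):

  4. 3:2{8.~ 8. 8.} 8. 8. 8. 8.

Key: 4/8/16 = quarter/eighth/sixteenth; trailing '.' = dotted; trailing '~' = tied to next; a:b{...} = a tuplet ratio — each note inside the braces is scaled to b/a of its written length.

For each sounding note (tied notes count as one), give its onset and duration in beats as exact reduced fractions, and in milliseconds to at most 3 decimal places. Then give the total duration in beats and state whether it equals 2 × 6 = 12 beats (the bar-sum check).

1) 0.0ms=0b +1097.561ms=3b
2) 1097.561ms=3b +731.707ms=2b
3) 1829.268ms=5b +365.854ms=1b
4) 2195.122ms=6b +548.78ms=3/2b
5) 2743.902ms=15/2b +548.78ms=3/2b
6) 3292.683ms=9b +548.78ms=3/2b
7) 3841.463ms=21/2b +548.78ms=3/2b
Σ=12b of 12 (164bpm 6/8) — PASS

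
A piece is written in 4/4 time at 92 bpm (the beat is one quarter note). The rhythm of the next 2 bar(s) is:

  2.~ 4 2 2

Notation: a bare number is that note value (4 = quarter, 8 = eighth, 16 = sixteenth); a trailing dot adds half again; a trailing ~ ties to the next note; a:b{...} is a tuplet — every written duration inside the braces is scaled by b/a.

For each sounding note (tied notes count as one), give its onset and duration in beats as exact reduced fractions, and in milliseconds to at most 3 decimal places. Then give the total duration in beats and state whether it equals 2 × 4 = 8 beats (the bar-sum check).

1) 0.0ms=0b +2608.696ms=4b
2) 2608.696ms=4b +1304.348ms=2b
3) 3913.043ms=6b +1304.348ms=2b
Σ=8b of 8 (92bpm 4/4) — PASS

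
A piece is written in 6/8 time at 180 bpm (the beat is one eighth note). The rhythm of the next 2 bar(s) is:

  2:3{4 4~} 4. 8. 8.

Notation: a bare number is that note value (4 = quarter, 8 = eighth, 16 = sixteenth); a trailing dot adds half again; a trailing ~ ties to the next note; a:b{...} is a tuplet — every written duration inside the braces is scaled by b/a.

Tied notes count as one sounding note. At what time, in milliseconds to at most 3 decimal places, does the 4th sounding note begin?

1. 0.0ms @ 0 + 1000.0ms (3)
2. 1000.0ms @ 3 + 2000.0ms (6)
3. 3000.0ms @ 9 + 500.0ms (3/2)
4. 3500.0ms @ 21/2 + 500.0ms (3/2)

note 4 onset = 21/2b = 3500.0ms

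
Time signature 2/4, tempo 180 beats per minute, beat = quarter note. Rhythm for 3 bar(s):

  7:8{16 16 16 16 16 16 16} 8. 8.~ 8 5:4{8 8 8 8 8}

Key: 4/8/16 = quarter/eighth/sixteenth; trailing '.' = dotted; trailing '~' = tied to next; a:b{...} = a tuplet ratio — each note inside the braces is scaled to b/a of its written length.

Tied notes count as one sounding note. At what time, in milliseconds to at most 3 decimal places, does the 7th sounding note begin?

1. 0.0ms @ 0 + 95.238ms (2/7)
2. 95.238ms @ 2/7 + 95.238ms (2/7)
3. 190.476ms @ 4/7 + 95.238ms (2/7)
4. 285.714ms @ 6/7 + 95.238ms (2/7)
5. 380.952ms @ 8/7 + 95.238ms (2/7)
6. 476.19ms @ 10/7 + 95.238ms (2/7)
7. 571.429ms @ 12/7 + 95.238ms (2/7)
8. 666.667ms @ 2 + 250.0ms (3/4)
9. 916.667ms @ 11/4 + 416.667ms (5/4)
10. 1333.333ms @ 4 + 133.333ms (2/5)
11. 1466.667ms @ 22/5 + 133.333ms (2/5)
12. 1600.0ms @ 24/5 + 133.333ms (2/5)
13. 1733.333ms @ 26/5 + 133.333ms (2/5)
14. 1866.667ms @ 28/5 + 133.333ms (2/5)

note 7 onset = 12/7b = 571.429ms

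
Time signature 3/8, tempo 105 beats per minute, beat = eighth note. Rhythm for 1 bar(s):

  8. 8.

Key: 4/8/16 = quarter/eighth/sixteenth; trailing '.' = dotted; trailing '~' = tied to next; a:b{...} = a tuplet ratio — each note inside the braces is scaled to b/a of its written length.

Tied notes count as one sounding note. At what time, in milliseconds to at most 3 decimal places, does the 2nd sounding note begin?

note 2 onset = 3/2b = 857.143ms

1. 0.0ms @ 0 + 857.143ms (3/2)
2. 857.143ms @ 3/2 + 857.143ms (3/2)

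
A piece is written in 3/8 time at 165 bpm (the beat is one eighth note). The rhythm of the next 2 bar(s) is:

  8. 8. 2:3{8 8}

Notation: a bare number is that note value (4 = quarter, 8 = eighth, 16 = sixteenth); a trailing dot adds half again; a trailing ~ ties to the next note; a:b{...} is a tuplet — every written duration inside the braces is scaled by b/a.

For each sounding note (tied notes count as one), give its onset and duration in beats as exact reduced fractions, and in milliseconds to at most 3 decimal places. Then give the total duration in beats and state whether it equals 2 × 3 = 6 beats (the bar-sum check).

1) 0.0ms=0b +545.455ms=3/2b
2) 545.455ms=3/2b +545.455ms=3/2b
3) 1090.909ms=3b +545.455ms=3/2b
4) 1636.364ms=9/2b +545.455ms=3/2b
Σ=6b of 6 (165bpm 3/8) — PASS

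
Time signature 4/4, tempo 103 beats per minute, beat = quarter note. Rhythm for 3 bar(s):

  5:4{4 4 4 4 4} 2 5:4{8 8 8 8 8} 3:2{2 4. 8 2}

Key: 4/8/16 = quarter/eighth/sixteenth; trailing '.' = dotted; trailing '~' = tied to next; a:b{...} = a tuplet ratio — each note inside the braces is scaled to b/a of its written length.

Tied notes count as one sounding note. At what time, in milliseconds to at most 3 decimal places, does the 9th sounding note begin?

1. 0.0ms @ 0 + 466.019ms (4/5)
2. 466.019ms @ 4/5 + 466.019ms (4/5)
3. 932.039ms @ 8/5 + 466.019ms (4/5)
4. 1398.058ms @ 12/5 + 466.019ms (4/5)
5. 1864.078ms @ 16/5 + 466.019ms (4/5)
6. 2330.097ms @ 4 + 1165.049ms (2)
7. 3495.146ms @ 6 + 233.01ms (2/5)
8. 3728.155ms @ 32/5 + 233.01ms (2/5)
9. 3961.165ms @ 34/5 + 233.01ms (2/5)
10. 4194.175ms @ 36/5 + 233.01ms (2/5)
11. 4427.184ms @ 38/5 + 233.01ms (2/5)
12. 4660.194ms @ 8 + 776.699ms (4/3)
13. 5436.893ms @ 28/3 + 582.524ms (1)
14. 6019.417ms @ 31/3 + 194.175ms (1/3)
15. 6213.592ms @ 32/3 + 776.699ms (4/3)

note 9 onset = 34/5b = 3961.165ms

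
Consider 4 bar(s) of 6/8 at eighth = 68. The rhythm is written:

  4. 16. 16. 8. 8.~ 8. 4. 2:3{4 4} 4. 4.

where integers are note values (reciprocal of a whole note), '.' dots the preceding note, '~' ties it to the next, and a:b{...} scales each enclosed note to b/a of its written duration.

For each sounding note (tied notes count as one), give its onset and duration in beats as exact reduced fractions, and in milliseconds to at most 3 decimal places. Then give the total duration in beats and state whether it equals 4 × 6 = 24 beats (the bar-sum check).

1) 0.0ms=0b +2647.059ms=3b
2) 2647.059ms=3b +661.765ms=3/4b
3) 3308.824ms=15/4b +661.765ms=3/4b
4) 3970.588ms=9/2b +1323.529ms=3/2b
5) 5294.118ms=6b +2647.059ms=3b
6) 7941.176ms=9b +2647.059ms=3b
7) 10588.235ms=12b +2647.059ms=3b
8) 13235.294ms=15b +2647.059ms=3b
9) 15882.353ms=18b +2647.059ms=3b
10) 18529.412ms=21b +2647.059ms=3b
Σ=24b of 24 (68bpm 6/8) — PASS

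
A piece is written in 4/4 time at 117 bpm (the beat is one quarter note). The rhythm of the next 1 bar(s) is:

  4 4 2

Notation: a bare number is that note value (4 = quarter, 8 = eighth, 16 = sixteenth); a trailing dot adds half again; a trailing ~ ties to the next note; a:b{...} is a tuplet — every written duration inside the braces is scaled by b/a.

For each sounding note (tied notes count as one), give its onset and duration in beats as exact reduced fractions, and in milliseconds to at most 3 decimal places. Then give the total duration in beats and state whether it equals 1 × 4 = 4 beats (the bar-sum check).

1) 0.0ms=0b +512.821ms=1b
2) 512.821ms=1b +512.821ms=1b
3) 1025.641ms=2b +1025.641ms=2b
Σ=4b of 4 (117bpm 4/4) — PASS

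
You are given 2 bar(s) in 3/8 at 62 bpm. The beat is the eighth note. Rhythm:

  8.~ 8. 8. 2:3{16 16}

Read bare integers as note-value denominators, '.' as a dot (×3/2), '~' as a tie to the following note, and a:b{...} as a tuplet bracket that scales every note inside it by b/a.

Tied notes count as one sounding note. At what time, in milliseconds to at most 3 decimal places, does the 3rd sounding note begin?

1. 0.0ms @ 0 + 2903.226ms (3)
2. 2903.226ms @ 3 + 1451.613ms (3/2)
3. 4354.839ms @ 9/2 + 725.806ms (3/4)
4. 5080.645ms @ 21/4 + 725.806ms (3/4)

note 3 onset = 9/2b = 4354.839ms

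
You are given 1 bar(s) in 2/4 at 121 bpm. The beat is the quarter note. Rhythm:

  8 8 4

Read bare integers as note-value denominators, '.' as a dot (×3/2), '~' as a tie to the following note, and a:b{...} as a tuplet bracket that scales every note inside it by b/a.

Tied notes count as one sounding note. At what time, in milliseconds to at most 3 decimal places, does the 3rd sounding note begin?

note 3 onset = 1b = 495.868ms

1. 0.0ms @ 0 + 247.934ms (1/2)
2. 247.934ms @ 1/2 + 247.934ms (1/2)
3. 495.868ms @ 1 + 495.868ms (1)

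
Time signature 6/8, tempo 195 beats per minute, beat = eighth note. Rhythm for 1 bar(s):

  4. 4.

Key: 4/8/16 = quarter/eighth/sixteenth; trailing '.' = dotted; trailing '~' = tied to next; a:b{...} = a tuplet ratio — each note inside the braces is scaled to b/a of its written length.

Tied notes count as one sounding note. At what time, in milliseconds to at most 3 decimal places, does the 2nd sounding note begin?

note 2 onset = 3b = 923.077ms

1. 0.0ms @ 0 + 923.077ms (3)
2. 923.077ms @ 3 + 923.077ms (3)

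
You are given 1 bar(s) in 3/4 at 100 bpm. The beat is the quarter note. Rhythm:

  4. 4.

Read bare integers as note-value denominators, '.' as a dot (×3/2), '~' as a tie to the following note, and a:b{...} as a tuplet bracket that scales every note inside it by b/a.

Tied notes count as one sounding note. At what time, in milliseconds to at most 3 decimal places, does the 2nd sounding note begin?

1. 0.0ms @ 0 + 900.0ms (3/2)
2. 900.0ms @ 3/2 + 900.0ms (3/2)

note 2 onset = 3/2b = 900.0ms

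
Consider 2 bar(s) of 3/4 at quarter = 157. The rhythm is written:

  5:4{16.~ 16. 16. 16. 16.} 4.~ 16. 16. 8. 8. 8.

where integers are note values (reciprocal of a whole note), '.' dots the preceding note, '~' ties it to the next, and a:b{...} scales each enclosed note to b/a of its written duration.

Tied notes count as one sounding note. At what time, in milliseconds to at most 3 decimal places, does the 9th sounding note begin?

note 9 onset = 21/4b = 2006.369ms

1. 0.0ms @ 0 + 229.299ms (3/5)
2. 229.299ms @ 3/5 + 114.65ms (3/10)
3. 343.949ms @ 9/10 + 114.65ms (3/10)
4. 458.599ms @ 6/5 + 114.65ms (3/10)
5. 573.248ms @ 3/2 + 716.561ms (15/8)
6. 1289.809ms @ 27/8 + 143.312ms (3/8)
7. 1433.121ms @ 15/4 + 286.624ms (3/4)
8. 1719.745ms @ 9/2 + 286.624ms (3/4)
9. 2006.369ms @ 21/4 + 286.624ms (3/4)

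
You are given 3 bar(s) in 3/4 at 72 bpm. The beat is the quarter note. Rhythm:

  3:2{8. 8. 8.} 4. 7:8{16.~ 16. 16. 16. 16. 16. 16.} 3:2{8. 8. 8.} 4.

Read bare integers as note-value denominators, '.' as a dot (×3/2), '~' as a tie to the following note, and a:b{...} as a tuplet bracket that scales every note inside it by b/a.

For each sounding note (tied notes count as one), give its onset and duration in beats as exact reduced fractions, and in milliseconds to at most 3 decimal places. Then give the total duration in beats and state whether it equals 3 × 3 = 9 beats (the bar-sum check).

1) 0.0ms=0b +416.667ms=1/2b
2) 416.667ms=1/2b +416.667ms=1/2b
3) 833.333ms=1b +416.667ms=1/2b
4) 1250.0ms=3/2b +1250.0ms=3/2b
5) 2500.0ms=3b +714.286ms=6/7b
6) 3214.286ms=27/7b +357.143ms=3/7b
7) 3571.429ms=30/7b +357.143ms=3/7b
8) 3928.571ms=33/7b +357.143ms=3/7b
9) 4285.714ms=36/7b +357.143ms=3/7b
10) 4642.857ms=39/7b +357.143ms=3/7b
11) 5000.0ms=6b +416.667ms=1/2b
12) 5416.667ms=13/2b +416.667ms=1/2b
13) 5833.333ms=7b +416.667ms=1/2b
14) 6250.0ms=15/2b +1250.0ms=3/2b
Σ=9b of 9 (72bpm 3/4) — PASS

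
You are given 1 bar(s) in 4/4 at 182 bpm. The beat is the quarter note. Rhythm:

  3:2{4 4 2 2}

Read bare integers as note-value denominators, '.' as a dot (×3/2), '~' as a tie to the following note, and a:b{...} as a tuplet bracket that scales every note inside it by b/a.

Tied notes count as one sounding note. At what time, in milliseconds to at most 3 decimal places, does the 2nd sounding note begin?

1. 0.0ms @ 0 + 219.78ms (2/3)
2. 219.78ms @ 2/3 + 219.78ms (2/3)
3. 439.56ms @ 4/3 + 439.56ms (4/3)
4. 879.121ms @ 8/3 + 439.56ms (4/3)

note 2 onset = 2/3b = 219.78ms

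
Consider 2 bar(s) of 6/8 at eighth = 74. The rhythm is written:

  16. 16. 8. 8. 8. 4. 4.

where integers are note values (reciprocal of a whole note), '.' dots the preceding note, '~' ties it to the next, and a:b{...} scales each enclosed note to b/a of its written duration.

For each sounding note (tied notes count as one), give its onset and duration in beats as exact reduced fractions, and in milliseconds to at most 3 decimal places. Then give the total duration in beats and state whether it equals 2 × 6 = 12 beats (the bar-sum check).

1) 0.0ms=0b +608.108ms=3/4b
2) 608.108ms=3/4b +608.108ms=3/4b
3) 1216.216ms=3/2b +1216.216ms=3/2b
4) 2432.432ms=3b +1216.216ms=3/2b
5) 3648.649ms=9/2b +1216.216ms=3/2b
6) 4864.865ms=6b +2432.432ms=3b
7) 7297.297ms=9b +2432.432ms=3b
Σ=12b of 12 (74bpm 6/8) — PASS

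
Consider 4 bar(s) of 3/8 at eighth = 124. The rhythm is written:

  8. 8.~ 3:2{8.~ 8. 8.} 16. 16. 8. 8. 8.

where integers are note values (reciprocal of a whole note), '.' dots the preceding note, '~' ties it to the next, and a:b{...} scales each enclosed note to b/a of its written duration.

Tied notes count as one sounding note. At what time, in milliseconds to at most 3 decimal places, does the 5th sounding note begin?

note 5 onset = 27/4b = 3266.129ms

1. 0.0ms @ 0 + 725.806ms (3/2)
2. 725.806ms @ 3/2 + 1693.548ms (7/2)
3. 2419.355ms @ 5 + 483.871ms (1)
4. 2903.226ms @ 6 + 362.903ms (3/4)
5. 3266.129ms @ 27/4 + 362.903ms (3/4)
6. 3629.032ms @ 15/2 + 725.806ms (3/2)
7. 4354.839ms @ 9 + 725.806ms (3/2)
8. 5080.645ms @ 21/2 + 725.806ms (3/2)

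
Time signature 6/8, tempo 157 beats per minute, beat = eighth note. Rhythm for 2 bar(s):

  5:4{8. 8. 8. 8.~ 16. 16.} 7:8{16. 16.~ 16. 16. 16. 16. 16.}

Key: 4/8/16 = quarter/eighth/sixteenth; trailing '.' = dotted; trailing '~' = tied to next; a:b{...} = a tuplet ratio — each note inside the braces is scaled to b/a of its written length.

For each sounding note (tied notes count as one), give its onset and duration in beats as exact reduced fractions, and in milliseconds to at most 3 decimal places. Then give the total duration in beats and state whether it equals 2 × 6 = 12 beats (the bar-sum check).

1) 0.0ms=0b +458.599ms=6/5b
2) 458.599ms=6/5b +458.599ms=6/5b
3) 917.197ms=12/5b +458.599ms=6/5b
4) 1375.796ms=18/5b +687.898ms=9/5b
5) 2063.694ms=27/5b +229.299ms=3/5b
6) 2292.994ms=6b +327.571ms=6/7b
7) 2620.564ms=48/7b +655.141ms=12/7b
8) 3275.705ms=60/7b +327.571ms=6/7b
9) 3603.276ms=66/7b +327.571ms=6/7b
10) 3930.846ms=72/7b +327.571ms=6/7b
11) 4258.417ms=78/7b +327.571ms=6/7b
Σ=12b of 12 (157bpm 6/8) — PASS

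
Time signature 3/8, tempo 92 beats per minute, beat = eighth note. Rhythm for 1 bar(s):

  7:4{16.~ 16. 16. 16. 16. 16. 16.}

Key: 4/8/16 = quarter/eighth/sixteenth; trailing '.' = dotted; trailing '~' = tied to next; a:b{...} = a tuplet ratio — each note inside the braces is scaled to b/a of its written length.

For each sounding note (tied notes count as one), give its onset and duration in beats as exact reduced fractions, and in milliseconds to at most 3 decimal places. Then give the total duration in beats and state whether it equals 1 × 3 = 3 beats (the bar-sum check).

1) 0.0ms=0b +559.006ms=6/7b
2) 559.006ms=6/7b +279.503ms=3/7b
3) 838.509ms=9/7b +279.503ms=3/7b
4) 1118.012ms=12/7b +279.503ms=3/7b
5) 1397.516ms=15/7b +279.503ms=3/7b
6) 1677.019ms=18/7b +279.503ms=3/7b
Σ=3b of 3 (92bpm 3/8) — PASS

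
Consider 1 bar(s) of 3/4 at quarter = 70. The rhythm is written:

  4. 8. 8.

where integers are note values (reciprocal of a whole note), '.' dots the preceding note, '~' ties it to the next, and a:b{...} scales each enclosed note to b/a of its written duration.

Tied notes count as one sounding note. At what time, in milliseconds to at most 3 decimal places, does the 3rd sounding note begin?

note 3 onset = 9/4b = 1928.571ms

1. 0.0ms @ 0 + 1285.714ms (3/2)
2. 1285.714ms @ 3/2 + 642.857ms (3/4)
3. 1928.571ms @ 9/4 + 642.857ms (3/4)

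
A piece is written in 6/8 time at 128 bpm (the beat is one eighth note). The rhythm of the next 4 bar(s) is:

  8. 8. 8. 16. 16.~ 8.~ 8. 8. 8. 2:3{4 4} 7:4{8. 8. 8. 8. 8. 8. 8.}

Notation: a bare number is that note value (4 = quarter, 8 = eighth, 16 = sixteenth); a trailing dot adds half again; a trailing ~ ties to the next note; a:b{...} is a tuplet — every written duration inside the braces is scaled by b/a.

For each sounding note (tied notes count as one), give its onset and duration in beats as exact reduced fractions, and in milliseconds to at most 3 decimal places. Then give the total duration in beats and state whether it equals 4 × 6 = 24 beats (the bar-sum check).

1) 0.0ms=0b +703.125ms=3/2b
2) 703.125ms=3/2b +703.125ms=3/2b
3) 1406.25ms=3b +703.125ms=3/2b
4) 2109.375ms=9/2b +351.562ms=3/4b
5) 2460.938ms=21/4b +1757.812ms=15/4b
6) 4218.75ms=9b +703.125ms=3/2b
7) 4921.875ms=21/2b +703.125ms=3/2b
8) 5625.0ms=12b +1406.25ms=3b
9) 7031.25ms=15b +1406.25ms=3b
10) 8437.5ms=18b +401.786ms=6/7b
11) 8839.286ms=132/7b +401.786ms=6/7b
12) 9241.071ms=138/7b +401.786ms=6/7b
13) 9642.857ms=144/7b +401.786ms=6/7b
14) 10044.643ms=150/7b +401.786ms=6/7b
15) 10446.429ms=156/7b +401.786ms=6/7b
16) 10848.214ms=162/7b +401.786ms=6/7b
Σ=24b of 24 (128bpm 6/8) — PASS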